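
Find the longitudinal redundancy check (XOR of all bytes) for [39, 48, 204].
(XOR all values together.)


XOR chain: 39 ^ 48 ^ 204 = 219

219


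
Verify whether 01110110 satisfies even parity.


Number of 1s: 5

No, parity error (5 ones)


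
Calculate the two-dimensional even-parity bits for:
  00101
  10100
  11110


Row parities: 000
Column parities: 01111

Row P: 000, Col P: 01111, Corner: 0


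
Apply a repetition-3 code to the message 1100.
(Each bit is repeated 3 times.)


Each bit -> 3 copies

111111000000


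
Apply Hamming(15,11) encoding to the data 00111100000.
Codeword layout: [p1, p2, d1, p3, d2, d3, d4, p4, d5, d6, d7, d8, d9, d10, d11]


Parity bits: p1=0, p2=1, p3=0, p4=0

010001101100000


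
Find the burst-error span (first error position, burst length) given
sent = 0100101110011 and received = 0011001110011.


XOR: 0111100000000

Burst at position 1, length 4


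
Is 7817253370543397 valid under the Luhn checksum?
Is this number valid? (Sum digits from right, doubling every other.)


Luhn sum = 75
75 mod 10 = 5

Invalid (Luhn sum mod 10 = 5)


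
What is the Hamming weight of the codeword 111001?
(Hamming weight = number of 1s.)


Counting 1s in 111001

4


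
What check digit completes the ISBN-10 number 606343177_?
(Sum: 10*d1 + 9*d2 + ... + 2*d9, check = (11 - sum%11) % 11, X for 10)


Weighted sum: 207
207 mod 11 = 9

Check digit: 2


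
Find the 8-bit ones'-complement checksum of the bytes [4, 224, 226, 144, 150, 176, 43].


Sum = 967 mod 256 = 199
Complement = 56

56


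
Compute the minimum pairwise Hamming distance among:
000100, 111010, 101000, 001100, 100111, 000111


Comparing all pairs, minimum distance: 1
Can detect 0 errors, correct 0 errors

1


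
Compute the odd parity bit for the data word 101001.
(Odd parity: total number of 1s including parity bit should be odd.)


Number of 1s in data: 3
Parity bit: 0

0


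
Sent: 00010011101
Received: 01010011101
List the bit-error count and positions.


XOR: 01000000000

1 error(s) at position(s): 1


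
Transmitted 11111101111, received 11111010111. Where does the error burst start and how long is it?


XOR: 00000111000

Burst at position 5, length 3


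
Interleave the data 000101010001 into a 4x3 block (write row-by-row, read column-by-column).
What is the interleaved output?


Matrix:
  000
  101
  010
  001
Read columns: 010000100101

010000100101


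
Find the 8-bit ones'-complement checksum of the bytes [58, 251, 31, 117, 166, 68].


Sum = 691 mod 256 = 179
Complement = 76

76


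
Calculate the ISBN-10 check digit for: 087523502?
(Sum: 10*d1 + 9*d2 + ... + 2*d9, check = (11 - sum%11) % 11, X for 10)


Weighted sum: 214
214 mod 11 = 5

Check digit: 6


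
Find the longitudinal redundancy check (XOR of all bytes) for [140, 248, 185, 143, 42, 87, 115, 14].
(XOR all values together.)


XOR chain: 140 ^ 248 ^ 185 ^ 143 ^ 42 ^ 87 ^ 115 ^ 14 = 66

66


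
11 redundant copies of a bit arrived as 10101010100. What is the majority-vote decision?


Ones: 5 out of 11
Threshold: 6

0 (5/11 voted 1)


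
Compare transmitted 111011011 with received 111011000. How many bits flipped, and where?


XOR: 000000011

2 error(s) at position(s): 7, 8


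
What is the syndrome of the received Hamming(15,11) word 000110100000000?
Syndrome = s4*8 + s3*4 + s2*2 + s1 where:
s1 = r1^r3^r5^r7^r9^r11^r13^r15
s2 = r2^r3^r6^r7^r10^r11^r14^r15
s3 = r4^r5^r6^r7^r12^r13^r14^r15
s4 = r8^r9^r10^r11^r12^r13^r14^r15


s1=0, s2=1, s3=1, s4=0

Syndrome = 6 (error at position 6)


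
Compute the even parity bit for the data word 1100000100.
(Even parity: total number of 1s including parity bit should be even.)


Number of 1s in data: 3
Parity bit: 1

1


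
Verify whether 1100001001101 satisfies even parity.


Number of 1s: 6

Yes, parity is correct (6 ones)


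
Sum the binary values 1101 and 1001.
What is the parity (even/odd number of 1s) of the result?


1101 = 13
1001 = 9
Sum = 22 = 10110
1s count = 3

odd parity (3 ones in 10110)


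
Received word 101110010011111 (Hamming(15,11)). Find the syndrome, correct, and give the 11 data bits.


Syndrome = 0: no error detected

Data: 11000011111 (no errors)


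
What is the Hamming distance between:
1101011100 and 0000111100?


XOR: 1101100000
Count of 1s: 4

4


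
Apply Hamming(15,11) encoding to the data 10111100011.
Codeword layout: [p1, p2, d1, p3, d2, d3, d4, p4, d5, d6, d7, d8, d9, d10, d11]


Parity bits: p1=0, p2=0, p3=0, p4=0

001001101100011


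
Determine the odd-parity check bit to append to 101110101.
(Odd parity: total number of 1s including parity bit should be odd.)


Number of 1s in data: 6
Parity bit: 1

1


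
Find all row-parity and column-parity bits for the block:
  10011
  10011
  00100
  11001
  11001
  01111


Row parities: 111110
Column parities: 01011

Row P: 111110, Col P: 01011, Corner: 1


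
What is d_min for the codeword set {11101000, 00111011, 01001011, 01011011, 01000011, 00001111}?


Comparing all pairs, minimum distance: 1
Can detect 0 errors, correct 0 errors

1


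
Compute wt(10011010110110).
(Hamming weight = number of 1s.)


Counting 1s in 10011010110110

8


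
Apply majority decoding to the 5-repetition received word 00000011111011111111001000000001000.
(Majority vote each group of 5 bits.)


Groups: 00000, 01111, 10111, 11111, 00100, 00000, 01000
Majority votes: 0111000

0111000


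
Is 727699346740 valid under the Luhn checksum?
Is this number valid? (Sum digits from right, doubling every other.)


Luhn sum = 64
64 mod 10 = 4

Invalid (Luhn sum mod 10 = 4)


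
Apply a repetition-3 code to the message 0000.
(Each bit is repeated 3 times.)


Each bit -> 3 copies

000000000000


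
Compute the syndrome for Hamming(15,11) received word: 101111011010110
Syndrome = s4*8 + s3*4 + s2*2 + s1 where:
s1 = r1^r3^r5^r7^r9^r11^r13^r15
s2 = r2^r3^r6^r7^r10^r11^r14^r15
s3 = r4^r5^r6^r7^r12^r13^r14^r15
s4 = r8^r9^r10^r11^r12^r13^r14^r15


s1=0, s2=0, s3=1, s4=1

Syndrome = 12 (error at position 12)


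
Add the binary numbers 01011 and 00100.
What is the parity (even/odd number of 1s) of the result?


01011 = 11
00100 = 4
Sum = 15 = 1111
1s count = 4

even parity (4 ones in 1111)


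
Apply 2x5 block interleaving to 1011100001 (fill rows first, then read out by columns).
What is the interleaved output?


Matrix:
  10111
  00001
Read columns: 1000101011

1000101011


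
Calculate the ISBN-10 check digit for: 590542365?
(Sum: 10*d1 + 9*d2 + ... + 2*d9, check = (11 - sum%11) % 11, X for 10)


Weighted sum: 240
240 mod 11 = 9

Check digit: 2


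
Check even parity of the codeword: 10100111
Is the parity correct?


Number of 1s: 5

No, parity error (5 ones)


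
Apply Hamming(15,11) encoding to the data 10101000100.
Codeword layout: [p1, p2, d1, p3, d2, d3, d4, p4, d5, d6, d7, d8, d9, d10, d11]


Parity bits: p1=1, p2=0, p3=0, p4=0

101001001000100


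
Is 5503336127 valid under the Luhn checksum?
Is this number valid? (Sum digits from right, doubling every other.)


Luhn sum = 33
33 mod 10 = 3

Invalid (Luhn sum mod 10 = 3)


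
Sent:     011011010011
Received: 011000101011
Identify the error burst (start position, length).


XOR: 000011111000

Burst at position 4, length 5


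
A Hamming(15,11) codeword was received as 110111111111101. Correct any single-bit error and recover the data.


Syndrome = 13: error at position 13

Data: 01111111001 (corrected bit 13)


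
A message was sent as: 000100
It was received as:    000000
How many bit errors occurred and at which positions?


XOR: 000100

1 error(s) at position(s): 3


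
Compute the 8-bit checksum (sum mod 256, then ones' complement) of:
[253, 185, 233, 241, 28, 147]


Sum = 1087 mod 256 = 63
Complement = 192

192


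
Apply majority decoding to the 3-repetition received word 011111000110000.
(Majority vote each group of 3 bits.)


Groups: 011, 111, 000, 110, 000
Majority votes: 11010

11010


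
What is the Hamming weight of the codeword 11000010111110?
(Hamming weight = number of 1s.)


Counting 1s in 11000010111110

8


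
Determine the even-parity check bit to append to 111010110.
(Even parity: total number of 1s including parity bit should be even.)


Number of 1s in data: 6
Parity bit: 0

0


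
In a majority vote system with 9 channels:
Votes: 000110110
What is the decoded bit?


Ones: 4 out of 9
Threshold: 5

0 (4/9 voted 1)


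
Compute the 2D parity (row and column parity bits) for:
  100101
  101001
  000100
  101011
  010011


Row parities: 11101
Column parities: 110000

Row P: 11101, Col P: 110000, Corner: 0


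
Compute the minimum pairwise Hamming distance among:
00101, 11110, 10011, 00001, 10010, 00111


Comparing all pairs, minimum distance: 1
Can detect 0 errors, correct 0 errors

1


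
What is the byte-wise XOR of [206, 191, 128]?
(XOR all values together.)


XOR chain: 206 ^ 191 ^ 128 = 241

241


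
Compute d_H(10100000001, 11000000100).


XOR: 01100000101
Count of 1s: 4

4


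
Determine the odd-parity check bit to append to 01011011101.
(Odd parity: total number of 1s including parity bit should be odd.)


Number of 1s in data: 7
Parity bit: 0

0


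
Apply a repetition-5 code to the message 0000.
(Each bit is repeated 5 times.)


Each bit -> 5 copies

00000000000000000000


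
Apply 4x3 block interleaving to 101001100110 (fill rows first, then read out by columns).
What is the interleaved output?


Matrix:
  101
  001
  100
  110
Read columns: 101100011100

101100011100


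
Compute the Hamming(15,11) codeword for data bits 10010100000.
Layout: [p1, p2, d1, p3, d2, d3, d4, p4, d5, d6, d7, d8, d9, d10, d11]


Parity bits: p1=0, p2=1, p3=1, p4=1

011100110100000


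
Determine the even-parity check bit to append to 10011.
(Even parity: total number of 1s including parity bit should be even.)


Number of 1s in data: 3
Parity bit: 1

1


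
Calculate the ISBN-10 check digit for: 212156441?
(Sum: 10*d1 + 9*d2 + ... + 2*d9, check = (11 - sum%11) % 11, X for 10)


Weighted sum: 142
142 mod 11 = 10

Check digit: 1


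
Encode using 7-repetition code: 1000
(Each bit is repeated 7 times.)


Each bit -> 7 copies

1111111000000000000000000000


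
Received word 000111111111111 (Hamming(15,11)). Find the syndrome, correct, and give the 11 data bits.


Syndrome = 0: no error detected

Data: 01111111111 (no errors)


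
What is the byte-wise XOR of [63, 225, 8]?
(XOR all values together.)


XOR chain: 63 ^ 225 ^ 8 = 214

214


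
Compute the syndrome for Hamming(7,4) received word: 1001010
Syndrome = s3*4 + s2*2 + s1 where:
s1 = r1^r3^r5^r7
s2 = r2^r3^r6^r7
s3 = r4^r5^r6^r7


s1=1, s2=1, s3=0

Syndrome = 3 (error at position 3)


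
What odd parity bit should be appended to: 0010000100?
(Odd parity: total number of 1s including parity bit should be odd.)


Number of 1s in data: 2
Parity bit: 1

1


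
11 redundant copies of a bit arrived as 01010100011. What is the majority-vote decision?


Ones: 5 out of 11
Threshold: 6

0 (5/11 voted 1)


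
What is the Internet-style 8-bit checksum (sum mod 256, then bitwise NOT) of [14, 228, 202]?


Sum = 444 mod 256 = 188
Complement = 67

67


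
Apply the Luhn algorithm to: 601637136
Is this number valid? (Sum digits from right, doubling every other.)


Luhn sum = 31
31 mod 10 = 1

Invalid (Luhn sum mod 10 = 1)


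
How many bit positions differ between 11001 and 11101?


XOR: 00100
Count of 1s: 1

1


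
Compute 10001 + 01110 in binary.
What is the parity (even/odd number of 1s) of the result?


10001 = 17
01110 = 14
Sum = 31 = 11111
1s count = 5

odd parity (5 ones in 11111)


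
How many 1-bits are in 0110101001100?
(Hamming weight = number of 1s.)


Counting 1s in 0110101001100

6


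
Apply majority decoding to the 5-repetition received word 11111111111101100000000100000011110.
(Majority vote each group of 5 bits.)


Groups: 11111, 11111, 11011, 00000, 00010, 00000, 11110
Majority votes: 1110001

1110001


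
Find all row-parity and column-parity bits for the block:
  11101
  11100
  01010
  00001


Row parities: 0101
Column parities: 01010

Row P: 0101, Col P: 01010, Corner: 0


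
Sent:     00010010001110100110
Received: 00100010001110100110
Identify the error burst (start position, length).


XOR: 00110000000000000000

Burst at position 2, length 2


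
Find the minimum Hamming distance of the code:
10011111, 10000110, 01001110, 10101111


Comparing all pairs, minimum distance: 2
Can detect 1 errors, correct 0 errors

2


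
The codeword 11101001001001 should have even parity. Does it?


Number of 1s: 7

No, parity error (7 ones)


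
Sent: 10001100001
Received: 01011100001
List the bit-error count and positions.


XOR: 11010000000

3 error(s) at position(s): 0, 1, 3


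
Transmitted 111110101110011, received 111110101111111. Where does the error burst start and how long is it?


XOR: 000000000001100

Burst at position 11, length 2


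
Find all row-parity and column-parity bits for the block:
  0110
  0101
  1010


Row parities: 000
Column parities: 1001

Row P: 000, Col P: 1001, Corner: 0


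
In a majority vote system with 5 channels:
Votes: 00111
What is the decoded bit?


Ones: 3 out of 5
Threshold: 3

1 (3/5 voted 1)


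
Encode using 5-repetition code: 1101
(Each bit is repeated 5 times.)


Each bit -> 5 copies

11111111110000011111


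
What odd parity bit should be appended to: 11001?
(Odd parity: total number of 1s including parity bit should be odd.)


Number of 1s in data: 3
Parity bit: 0

0


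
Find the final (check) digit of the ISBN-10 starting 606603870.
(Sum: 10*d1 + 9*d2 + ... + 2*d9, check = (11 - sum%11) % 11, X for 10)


Weighted sum: 218
218 mod 11 = 9

Check digit: 2


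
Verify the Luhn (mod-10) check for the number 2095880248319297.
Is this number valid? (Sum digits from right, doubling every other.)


Luhn sum = 85
85 mod 10 = 5

Invalid (Luhn sum mod 10 = 5)


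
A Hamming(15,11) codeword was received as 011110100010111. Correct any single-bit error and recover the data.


Syndrome = 0: no error detected

Data: 11010010111 (no errors)


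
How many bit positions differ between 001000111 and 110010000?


XOR: 111010111
Count of 1s: 7

7


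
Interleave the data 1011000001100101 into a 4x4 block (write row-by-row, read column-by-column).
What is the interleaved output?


Matrix:
  1011
  0000
  0110
  0101
Read columns: 1000001110101001

1000001110101001


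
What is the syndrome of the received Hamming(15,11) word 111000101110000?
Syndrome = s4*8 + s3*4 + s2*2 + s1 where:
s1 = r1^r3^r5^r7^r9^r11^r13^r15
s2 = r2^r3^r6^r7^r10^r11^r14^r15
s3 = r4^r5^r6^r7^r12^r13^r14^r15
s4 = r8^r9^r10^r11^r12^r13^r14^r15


s1=1, s2=1, s3=1, s4=1

Syndrome = 15 (error at position 15)


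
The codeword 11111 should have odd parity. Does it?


Number of 1s: 5

Yes, parity is correct (5 ones)


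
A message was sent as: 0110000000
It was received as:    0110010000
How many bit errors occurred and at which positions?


XOR: 0000010000

1 error(s) at position(s): 5


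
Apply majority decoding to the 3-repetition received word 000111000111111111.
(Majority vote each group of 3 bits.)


Groups: 000, 111, 000, 111, 111, 111
Majority votes: 010111

010111


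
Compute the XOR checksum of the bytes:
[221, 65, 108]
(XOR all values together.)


XOR chain: 221 ^ 65 ^ 108 = 240

240


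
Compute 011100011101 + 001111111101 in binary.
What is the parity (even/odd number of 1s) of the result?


011100011101 = 1821
001111111101 = 1021
Sum = 2842 = 101100011010
1s count = 6

even parity (6 ones in 101100011010)


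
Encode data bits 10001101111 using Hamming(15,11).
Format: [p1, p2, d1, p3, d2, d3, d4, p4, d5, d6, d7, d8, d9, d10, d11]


Parity bits: p1=0, p2=0, p3=0, p4=0

001000001101111


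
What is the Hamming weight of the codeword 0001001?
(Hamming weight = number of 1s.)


Counting 1s in 0001001

2


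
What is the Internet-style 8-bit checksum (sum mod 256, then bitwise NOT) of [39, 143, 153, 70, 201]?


Sum = 606 mod 256 = 94
Complement = 161

161


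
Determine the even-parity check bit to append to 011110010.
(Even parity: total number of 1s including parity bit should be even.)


Number of 1s in data: 5
Parity bit: 1

1


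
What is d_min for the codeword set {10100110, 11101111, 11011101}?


Comparing all pairs, minimum distance: 3
Can detect 2 errors, correct 1 errors

3


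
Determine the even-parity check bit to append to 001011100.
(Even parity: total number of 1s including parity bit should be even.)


Number of 1s in data: 4
Parity bit: 0

0


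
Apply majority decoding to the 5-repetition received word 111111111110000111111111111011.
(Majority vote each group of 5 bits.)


Groups: 11111, 11111, 10000, 11111, 11111, 11011
Majority votes: 110111

110111


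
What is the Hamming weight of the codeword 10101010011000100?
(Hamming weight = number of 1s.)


Counting 1s in 10101010011000100

7


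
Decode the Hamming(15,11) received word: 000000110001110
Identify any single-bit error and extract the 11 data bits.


Syndrome = 0: no error detected

Data: 00010001110 (no errors)


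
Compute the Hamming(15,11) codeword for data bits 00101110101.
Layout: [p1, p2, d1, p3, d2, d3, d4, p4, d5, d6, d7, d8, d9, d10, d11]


Parity bits: p1=0, p2=0, p3=1, p4=1

000101011110101


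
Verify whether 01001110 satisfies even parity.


Number of 1s: 4

Yes, parity is correct (4 ones)


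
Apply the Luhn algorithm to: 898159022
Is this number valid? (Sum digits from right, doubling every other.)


Luhn sum = 47
47 mod 10 = 7

Invalid (Luhn sum mod 10 = 7)


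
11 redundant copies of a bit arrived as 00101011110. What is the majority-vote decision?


Ones: 6 out of 11
Threshold: 6

1 (6/11 voted 1)


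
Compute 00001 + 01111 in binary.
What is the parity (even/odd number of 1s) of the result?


00001 = 1
01111 = 15
Sum = 16 = 10000
1s count = 1

odd parity (1 ones in 10000)


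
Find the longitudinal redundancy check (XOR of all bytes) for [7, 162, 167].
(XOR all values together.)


XOR chain: 7 ^ 162 ^ 167 = 2

2


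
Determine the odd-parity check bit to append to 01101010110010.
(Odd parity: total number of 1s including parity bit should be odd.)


Number of 1s in data: 7
Parity bit: 0

0


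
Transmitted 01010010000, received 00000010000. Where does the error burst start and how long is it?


XOR: 01010000000

Burst at position 1, length 3


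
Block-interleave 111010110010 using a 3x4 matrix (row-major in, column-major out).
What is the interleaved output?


Matrix:
  1110
  1011
  0010
Read columns: 110100111010

110100111010


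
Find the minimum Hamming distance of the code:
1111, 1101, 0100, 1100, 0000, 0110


Comparing all pairs, minimum distance: 1
Can detect 0 errors, correct 0 errors

1


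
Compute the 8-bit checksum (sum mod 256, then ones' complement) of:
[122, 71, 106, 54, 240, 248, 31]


Sum = 872 mod 256 = 104
Complement = 151

151


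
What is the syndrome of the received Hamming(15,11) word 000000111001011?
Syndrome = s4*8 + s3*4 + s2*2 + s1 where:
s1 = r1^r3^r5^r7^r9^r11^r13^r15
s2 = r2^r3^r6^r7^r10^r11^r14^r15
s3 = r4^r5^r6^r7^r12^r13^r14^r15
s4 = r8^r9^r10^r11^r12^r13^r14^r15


s1=1, s2=1, s3=0, s4=1

Syndrome = 11 (error at position 11)


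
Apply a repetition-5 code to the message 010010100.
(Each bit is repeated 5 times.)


Each bit -> 5 copies

000001111100000000001111100000111110000000000


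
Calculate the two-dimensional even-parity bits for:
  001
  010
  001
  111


Row parities: 1111
Column parities: 101

Row P: 1111, Col P: 101, Corner: 0


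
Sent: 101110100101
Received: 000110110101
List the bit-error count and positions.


XOR: 101000010000

3 error(s) at position(s): 0, 2, 7


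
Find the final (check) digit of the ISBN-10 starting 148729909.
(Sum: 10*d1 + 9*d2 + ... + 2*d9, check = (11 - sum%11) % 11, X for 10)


Weighted sum: 270
270 mod 11 = 6

Check digit: 5


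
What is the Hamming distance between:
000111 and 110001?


XOR: 110110
Count of 1s: 4

4


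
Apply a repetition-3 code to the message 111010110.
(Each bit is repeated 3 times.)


Each bit -> 3 copies

111111111000111000111111000


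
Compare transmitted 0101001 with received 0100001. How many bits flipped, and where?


XOR: 0001000

1 error(s) at position(s): 3


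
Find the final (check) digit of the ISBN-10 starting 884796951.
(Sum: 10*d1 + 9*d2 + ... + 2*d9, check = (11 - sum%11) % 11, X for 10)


Weighted sum: 370
370 mod 11 = 7

Check digit: 4


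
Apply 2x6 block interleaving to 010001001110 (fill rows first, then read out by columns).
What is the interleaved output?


Matrix:
  010001
  001110
Read columns: 001001010110

001001010110


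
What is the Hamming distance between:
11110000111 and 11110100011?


XOR: 00000100100
Count of 1s: 2

2


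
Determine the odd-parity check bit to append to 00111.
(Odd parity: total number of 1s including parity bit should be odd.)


Number of 1s in data: 3
Parity bit: 0

0


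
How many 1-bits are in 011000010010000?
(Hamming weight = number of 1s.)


Counting 1s in 011000010010000

4


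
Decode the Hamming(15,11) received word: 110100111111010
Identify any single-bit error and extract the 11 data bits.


Syndrome = 2: error at position 2

Data: 00011111010 (corrected bit 2)


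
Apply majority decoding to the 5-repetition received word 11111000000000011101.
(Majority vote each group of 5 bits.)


Groups: 11111, 00000, 00000, 11101
Majority votes: 1001

1001


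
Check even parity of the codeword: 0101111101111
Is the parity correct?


Number of 1s: 10

Yes, parity is correct (10 ones)


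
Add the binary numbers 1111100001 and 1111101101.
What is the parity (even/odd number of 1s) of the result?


1111100001 = 993
1111101101 = 1005
Sum = 1998 = 11111001110
1s count = 8

even parity (8 ones in 11111001110)


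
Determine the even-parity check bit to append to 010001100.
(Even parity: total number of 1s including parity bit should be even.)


Number of 1s in data: 3
Parity bit: 1

1


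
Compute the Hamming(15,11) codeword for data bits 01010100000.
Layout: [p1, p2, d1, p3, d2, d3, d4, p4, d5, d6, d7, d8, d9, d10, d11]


Parity bits: p1=0, p2=0, p3=0, p4=1

000010110100000


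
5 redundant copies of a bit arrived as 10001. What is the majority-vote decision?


Ones: 2 out of 5
Threshold: 3

0 (2/5 voted 1)


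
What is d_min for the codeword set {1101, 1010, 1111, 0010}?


Comparing all pairs, minimum distance: 1
Can detect 0 errors, correct 0 errors

1


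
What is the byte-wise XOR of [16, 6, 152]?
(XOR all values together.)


XOR chain: 16 ^ 6 ^ 152 = 142

142


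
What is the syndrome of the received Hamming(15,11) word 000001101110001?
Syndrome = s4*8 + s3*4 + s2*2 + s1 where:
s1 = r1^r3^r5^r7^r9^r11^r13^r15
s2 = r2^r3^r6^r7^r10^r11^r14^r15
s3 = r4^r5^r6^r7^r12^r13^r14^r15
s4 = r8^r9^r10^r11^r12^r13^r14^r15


s1=0, s2=1, s3=1, s4=0

Syndrome = 6 (error at position 6)


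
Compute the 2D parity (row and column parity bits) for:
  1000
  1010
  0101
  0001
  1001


Row parities: 10010
Column parities: 1111

Row P: 10010, Col P: 1111, Corner: 0


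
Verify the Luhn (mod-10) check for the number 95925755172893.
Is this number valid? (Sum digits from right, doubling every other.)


Luhn sum = 72
72 mod 10 = 2

Invalid (Luhn sum mod 10 = 2)


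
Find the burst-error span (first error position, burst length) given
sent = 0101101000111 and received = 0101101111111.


XOR: 0000000111000

Burst at position 7, length 3


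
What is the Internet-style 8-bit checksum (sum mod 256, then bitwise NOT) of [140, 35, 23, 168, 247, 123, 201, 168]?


Sum = 1105 mod 256 = 81
Complement = 174

174


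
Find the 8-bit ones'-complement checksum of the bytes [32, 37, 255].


Sum = 324 mod 256 = 68
Complement = 187

187


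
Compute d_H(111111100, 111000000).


XOR: 000111100
Count of 1s: 4

4


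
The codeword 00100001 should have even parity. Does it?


Number of 1s: 2

Yes, parity is correct (2 ones)


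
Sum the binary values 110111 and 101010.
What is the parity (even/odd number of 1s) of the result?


110111 = 55
101010 = 42
Sum = 97 = 1100001
1s count = 3

odd parity (3 ones in 1100001)


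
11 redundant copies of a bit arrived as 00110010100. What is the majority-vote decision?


Ones: 4 out of 11
Threshold: 6

0 (4/11 voted 1)


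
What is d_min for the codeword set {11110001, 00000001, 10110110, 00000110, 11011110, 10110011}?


Comparing all pairs, minimum distance: 2
Can detect 1 errors, correct 0 errors

2


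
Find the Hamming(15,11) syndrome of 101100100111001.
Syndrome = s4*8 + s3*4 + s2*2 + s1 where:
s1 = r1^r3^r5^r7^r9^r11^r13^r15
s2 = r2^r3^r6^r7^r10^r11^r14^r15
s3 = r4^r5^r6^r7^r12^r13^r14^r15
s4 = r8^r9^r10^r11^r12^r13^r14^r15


s1=1, s2=1, s3=0, s4=0

Syndrome = 3 (error at position 3)


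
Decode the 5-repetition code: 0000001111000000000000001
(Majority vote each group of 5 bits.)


Groups: 00000, 01111, 00000, 00000, 00001
Majority votes: 01000

01000


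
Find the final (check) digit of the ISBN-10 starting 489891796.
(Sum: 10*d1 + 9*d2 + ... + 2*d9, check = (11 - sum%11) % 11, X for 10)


Weighted sum: 366
366 mod 11 = 3

Check digit: 8


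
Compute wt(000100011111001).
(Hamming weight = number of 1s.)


Counting 1s in 000100011111001

7


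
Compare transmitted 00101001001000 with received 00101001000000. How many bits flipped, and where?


XOR: 00000000001000

1 error(s) at position(s): 10


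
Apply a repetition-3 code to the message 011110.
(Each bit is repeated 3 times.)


Each bit -> 3 copies

000111111111111000


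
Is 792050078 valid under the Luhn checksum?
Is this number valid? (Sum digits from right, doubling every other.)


Luhn sum = 36
36 mod 10 = 6

Invalid (Luhn sum mod 10 = 6)


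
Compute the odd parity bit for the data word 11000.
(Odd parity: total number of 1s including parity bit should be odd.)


Number of 1s in data: 2
Parity bit: 1

1


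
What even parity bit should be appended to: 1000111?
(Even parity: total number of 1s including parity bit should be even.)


Number of 1s in data: 4
Parity bit: 0

0


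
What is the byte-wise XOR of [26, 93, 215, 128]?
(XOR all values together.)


XOR chain: 26 ^ 93 ^ 215 ^ 128 = 16

16


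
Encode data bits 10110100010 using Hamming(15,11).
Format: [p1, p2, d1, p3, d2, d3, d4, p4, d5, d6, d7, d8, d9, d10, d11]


Parity bits: p1=0, p2=1, p3=1, p4=0

011101100100010


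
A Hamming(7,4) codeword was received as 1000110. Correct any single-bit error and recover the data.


Syndrome = 2: error at position 2

Data: 0110 (corrected bit 2)


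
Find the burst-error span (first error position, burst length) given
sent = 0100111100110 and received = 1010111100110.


XOR: 1110000000000

Burst at position 0, length 3


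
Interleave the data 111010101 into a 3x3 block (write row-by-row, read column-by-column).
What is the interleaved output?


Matrix:
  111
  010
  101
Read columns: 101110101

101110101


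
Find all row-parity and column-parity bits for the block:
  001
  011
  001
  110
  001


Row parities: 10101
Column parities: 100

Row P: 10101, Col P: 100, Corner: 1


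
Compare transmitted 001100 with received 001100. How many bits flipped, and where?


XOR: 000000

0 errors (received matches sent)


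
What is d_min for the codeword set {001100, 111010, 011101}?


Comparing all pairs, minimum distance: 2
Can detect 1 errors, correct 0 errors

2


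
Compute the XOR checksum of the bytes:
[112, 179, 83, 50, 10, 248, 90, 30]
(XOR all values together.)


XOR chain: 112 ^ 179 ^ 83 ^ 50 ^ 10 ^ 248 ^ 90 ^ 30 = 20

20


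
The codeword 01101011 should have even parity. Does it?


Number of 1s: 5

No, parity error (5 ones)


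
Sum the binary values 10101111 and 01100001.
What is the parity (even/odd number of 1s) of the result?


10101111 = 175
01100001 = 97
Sum = 272 = 100010000
1s count = 2

even parity (2 ones in 100010000)


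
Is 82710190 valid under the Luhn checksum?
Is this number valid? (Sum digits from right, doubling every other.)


Luhn sum = 25
25 mod 10 = 5

Invalid (Luhn sum mod 10 = 5)


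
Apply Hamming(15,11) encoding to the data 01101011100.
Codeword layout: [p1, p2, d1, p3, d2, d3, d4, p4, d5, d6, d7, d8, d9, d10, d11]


Parity bits: p1=0, p2=0, p3=0, p4=0

000011001011100


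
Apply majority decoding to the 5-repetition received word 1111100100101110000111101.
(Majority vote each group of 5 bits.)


Groups: 11111, 00100, 10111, 00001, 11101
Majority votes: 10101

10101


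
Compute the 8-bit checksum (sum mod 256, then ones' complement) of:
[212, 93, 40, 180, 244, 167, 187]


Sum = 1123 mod 256 = 99
Complement = 156

156


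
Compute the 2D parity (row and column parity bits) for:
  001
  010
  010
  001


Row parities: 1111
Column parities: 000

Row P: 1111, Col P: 000, Corner: 0


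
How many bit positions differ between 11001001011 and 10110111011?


XOR: 01111110000
Count of 1s: 6

6


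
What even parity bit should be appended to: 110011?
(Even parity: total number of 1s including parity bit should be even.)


Number of 1s in data: 4
Parity bit: 0

0


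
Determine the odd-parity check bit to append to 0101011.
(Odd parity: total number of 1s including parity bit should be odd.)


Number of 1s in data: 4
Parity bit: 1

1


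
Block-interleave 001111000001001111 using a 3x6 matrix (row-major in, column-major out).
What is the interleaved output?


Matrix:
  001111
  000001
  001111
Read columns: 000000101101101111

000000101101101111


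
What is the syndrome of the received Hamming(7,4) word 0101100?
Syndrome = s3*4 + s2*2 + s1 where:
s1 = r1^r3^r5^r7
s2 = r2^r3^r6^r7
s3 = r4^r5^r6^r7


s1=1, s2=1, s3=0

Syndrome = 3 (error at position 3)


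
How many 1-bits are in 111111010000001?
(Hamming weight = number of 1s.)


Counting 1s in 111111010000001

8


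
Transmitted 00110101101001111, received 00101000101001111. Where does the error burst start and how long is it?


XOR: 00011101000000000

Burst at position 3, length 5


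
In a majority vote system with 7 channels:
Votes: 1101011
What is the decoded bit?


Ones: 5 out of 7
Threshold: 4

1 (5/7 voted 1)


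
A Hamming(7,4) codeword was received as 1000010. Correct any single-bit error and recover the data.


Syndrome = 7: error at position 7

Data: 0011 (corrected bit 7)


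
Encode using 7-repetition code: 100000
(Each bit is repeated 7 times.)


Each bit -> 7 copies

111111100000000000000000000000000000000000


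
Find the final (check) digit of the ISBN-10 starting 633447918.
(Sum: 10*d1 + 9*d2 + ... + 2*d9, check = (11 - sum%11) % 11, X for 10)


Weighted sum: 253
253 mod 11 = 0

Check digit: 0


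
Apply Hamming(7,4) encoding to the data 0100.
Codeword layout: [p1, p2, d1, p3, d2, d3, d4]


Parity bits: p1=1, p2=0, p3=1

1001100


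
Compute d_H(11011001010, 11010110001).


XOR: 00001111011
Count of 1s: 6

6


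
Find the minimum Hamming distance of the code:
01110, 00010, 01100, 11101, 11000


Comparing all pairs, minimum distance: 1
Can detect 0 errors, correct 0 errors

1


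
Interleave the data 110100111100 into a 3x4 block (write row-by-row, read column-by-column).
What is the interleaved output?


Matrix:
  1101
  0011
  1100
Read columns: 101101010110

101101010110


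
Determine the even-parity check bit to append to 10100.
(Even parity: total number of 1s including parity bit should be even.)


Number of 1s in data: 2
Parity bit: 0

0


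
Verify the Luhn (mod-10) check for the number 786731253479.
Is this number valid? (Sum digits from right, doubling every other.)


Luhn sum = 63
63 mod 10 = 3

Invalid (Luhn sum mod 10 = 3)


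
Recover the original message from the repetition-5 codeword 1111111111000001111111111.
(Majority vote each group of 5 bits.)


Groups: 11111, 11111, 00000, 11111, 11111
Majority votes: 11011

11011


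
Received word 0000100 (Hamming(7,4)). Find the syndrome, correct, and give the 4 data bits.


Syndrome = 5: error at position 5

Data: 0000 (corrected bit 5)


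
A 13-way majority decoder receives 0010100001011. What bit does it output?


Ones: 5 out of 13
Threshold: 7

0 (5/13 voted 1)


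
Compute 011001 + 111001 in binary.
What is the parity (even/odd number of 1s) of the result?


011001 = 25
111001 = 57
Sum = 82 = 1010010
1s count = 3

odd parity (3 ones in 1010010)


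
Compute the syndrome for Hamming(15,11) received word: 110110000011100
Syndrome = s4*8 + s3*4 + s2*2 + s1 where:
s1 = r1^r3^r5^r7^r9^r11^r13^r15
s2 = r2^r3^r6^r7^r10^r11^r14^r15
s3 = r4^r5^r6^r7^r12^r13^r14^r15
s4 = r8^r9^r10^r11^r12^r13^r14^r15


s1=0, s2=0, s3=0, s4=1

Syndrome = 8 (error at position 8)


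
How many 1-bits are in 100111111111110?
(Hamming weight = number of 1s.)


Counting 1s in 100111111111110

12


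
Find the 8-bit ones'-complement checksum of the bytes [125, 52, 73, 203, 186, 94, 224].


Sum = 957 mod 256 = 189
Complement = 66

66


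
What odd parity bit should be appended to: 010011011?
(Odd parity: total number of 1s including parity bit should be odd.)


Number of 1s in data: 5
Parity bit: 0

0


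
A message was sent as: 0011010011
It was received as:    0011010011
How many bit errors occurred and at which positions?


XOR: 0000000000

0 errors (received matches sent)


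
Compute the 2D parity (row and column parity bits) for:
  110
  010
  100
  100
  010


Row parities: 01111
Column parities: 110

Row P: 01111, Col P: 110, Corner: 0


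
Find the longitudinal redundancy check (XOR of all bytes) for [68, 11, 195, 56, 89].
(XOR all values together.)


XOR chain: 68 ^ 11 ^ 195 ^ 56 ^ 89 = 237

237


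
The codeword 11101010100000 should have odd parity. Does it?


Number of 1s: 6

No, parity error (6 ones)


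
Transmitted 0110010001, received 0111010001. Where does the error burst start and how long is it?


XOR: 0001000000

Burst at position 3, length 1


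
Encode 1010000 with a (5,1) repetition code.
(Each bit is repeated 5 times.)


Each bit -> 5 copies

11111000001111100000000000000000000


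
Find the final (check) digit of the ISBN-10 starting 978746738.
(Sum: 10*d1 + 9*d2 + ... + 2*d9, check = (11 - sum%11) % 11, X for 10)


Weighted sum: 373
373 mod 11 = 10

Check digit: 1


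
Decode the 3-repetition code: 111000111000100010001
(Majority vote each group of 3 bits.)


Groups: 111, 000, 111, 000, 100, 010, 001
Majority votes: 1010000

1010000


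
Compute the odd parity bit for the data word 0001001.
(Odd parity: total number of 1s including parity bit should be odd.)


Number of 1s in data: 2
Parity bit: 1

1


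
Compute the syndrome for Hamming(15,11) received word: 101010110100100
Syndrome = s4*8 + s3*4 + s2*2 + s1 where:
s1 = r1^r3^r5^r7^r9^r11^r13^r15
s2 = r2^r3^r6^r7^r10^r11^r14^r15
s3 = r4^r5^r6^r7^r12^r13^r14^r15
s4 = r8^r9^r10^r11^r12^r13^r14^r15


s1=1, s2=1, s3=1, s4=1

Syndrome = 15 (error at position 15)


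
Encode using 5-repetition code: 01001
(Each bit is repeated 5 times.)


Each bit -> 5 copies

0000011111000000000011111


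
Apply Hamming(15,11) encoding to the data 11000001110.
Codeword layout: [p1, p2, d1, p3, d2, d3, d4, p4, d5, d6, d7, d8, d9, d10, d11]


Parity bits: p1=1, p2=0, p3=0, p4=1

101010010001110


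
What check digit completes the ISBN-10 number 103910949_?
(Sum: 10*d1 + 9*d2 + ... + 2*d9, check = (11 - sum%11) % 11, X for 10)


Weighted sum: 169
169 mod 11 = 4

Check digit: 7


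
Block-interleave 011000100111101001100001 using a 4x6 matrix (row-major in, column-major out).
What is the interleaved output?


Matrix:
  011000
  100111
  101001
  100001
Read columns: 011110001010010001000111

011110001010010001000111


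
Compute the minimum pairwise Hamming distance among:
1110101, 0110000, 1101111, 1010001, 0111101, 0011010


Comparing all pairs, minimum distance: 2
Can detect 1 errors, correct 0 errors

2


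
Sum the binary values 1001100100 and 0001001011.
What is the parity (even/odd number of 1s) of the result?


1001100100 = 612
0001001011 = 75
Sum = 687 = 1010101111
1s count = 7

odd parity (7 ones in 1010101111)


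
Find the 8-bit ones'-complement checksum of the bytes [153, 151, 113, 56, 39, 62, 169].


Sum = 743 mod 256 = 231
Complement = 24

24


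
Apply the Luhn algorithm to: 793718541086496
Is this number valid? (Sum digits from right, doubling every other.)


Luhn sum = 76
76 mod 10 = 6

Invalid (Luhn sum mod 10 = 6)


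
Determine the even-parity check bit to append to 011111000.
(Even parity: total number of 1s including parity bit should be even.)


Number of 1s in data: 5
Parity bit: 1

1


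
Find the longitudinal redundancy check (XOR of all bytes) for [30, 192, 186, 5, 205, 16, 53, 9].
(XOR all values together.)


XOR chain: 30 ^ 192 ^ 186 ^ 5 ^ 205 ^ 16 ^ 53 ^ 9 = 128

128


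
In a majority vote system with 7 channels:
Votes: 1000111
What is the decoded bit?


Ones: 4 out of 7
Threshold: 4

1 (4/7 voted 1)


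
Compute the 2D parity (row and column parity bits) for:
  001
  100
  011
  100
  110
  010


Row parities: 110101
Column parities: 110

Row P: 110101, Col P: 110, Corner: 0


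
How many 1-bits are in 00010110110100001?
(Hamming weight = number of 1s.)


Counting 1s in 00010110110100001

7


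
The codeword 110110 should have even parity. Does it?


Number of 1s: 4

Yes, parity is correct (4 ones)


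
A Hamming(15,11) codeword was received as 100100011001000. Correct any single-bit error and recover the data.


Syndrome = 8: error at position 8

Data: 00001001000 (corrected bit 8)


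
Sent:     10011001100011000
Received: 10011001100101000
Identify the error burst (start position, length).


XOR: 00000000000110000

Burst at position 11, length 2


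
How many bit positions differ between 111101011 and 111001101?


XOR: 000100110
Count of 1s: 3

3


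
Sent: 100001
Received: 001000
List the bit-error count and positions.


XOR: 101001

3 error(s) at position(s): 0, 2, 5


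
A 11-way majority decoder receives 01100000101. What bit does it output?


Ones: 4 out of 11
Threshold: 6

0 (4/11 voted 1)


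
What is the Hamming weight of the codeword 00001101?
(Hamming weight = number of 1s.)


Counting 1s in 00001101

3


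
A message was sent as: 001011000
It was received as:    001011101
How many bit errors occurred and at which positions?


XOR: 000000101

2 error(s) at position(s): 6, 8


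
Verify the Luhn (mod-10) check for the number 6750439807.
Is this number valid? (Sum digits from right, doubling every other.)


Luhn sum = 46
46 mod 10 = 6

Invalid (Luhn sum mod 10 = 6)


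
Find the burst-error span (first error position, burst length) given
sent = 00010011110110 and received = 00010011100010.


XOR: 00000000010100

Burst at position 9, length 3
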